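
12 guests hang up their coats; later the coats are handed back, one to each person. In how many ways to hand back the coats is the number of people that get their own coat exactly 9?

440

Choose which 9 of the 12 are fixed: C(12,9) = 220.
The other 3 form a derangement: !3 = 2.
Total: 220 × 2 = 440.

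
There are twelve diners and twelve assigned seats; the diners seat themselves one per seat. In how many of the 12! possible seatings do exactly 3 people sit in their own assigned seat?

29369120

Pick the 3 fixed positions: C(12,3) = 220 ways.
The other 9 form a derangement: !9 = 133496.
Total: 220 × 133496 = 29369120.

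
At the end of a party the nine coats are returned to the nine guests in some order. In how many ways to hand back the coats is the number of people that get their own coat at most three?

355997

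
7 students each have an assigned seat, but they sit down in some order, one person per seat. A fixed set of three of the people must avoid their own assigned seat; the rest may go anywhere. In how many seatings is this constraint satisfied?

Let A_j be the event that the j-th constrained one is fixed. By inclusion-exclusion over the 3 events:
Σ_{j=0}^{3} (-1)^j C(3,j)(7-j)!
= C(3,0)·7! - C(3,1)·6! + C(3,2)·5! - C(3,3)·4!
= 5040 - 2160 + 360 - 24
= 3216

3216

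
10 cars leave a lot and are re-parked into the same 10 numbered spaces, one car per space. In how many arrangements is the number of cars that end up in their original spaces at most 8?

3628799

# with exactly i fixed is C(10,i)·!(10-i); sum over i=0..8:
  i=0: C(10,0)·!10 = 1·1334961 = 1334961
  i=1: C(10,1)·!9 = 10·133496 = 1334960
  i=2: C(10,2)·!8 = 45·14833 = 667485
  i=3: C(10,3)·!7 = 120·1854 = 222480
  i=4: C(10,4)·!6 = 210·265 = 55650
  i=5: C(10,5)·!5 = 252·44 = 11088
  i=6: C(10,6)·!4 = 210·9 = 1890
  i=7: C(10,7)·!3 = 120·2 = 240
  i=8: C(10,8)·!2 = 45·1 = 45
Total = 3628799.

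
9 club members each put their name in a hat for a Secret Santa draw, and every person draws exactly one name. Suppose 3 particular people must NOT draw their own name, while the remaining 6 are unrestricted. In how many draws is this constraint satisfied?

Let A_j be the event that the j-th constrained one is fixed. By inclusion-exclusion over the 3 events:
Σ_{j=0}^{3} (-1)^j C(3,j)(9-j)!
= C(3,0)·9! - C(3,1)·8! + C(3,2)·7! - C(3,3)·6!
= 362880 - 120960 + 15120 - 720
= 256320

256320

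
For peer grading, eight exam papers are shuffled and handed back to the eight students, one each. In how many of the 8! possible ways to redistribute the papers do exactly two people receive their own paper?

7420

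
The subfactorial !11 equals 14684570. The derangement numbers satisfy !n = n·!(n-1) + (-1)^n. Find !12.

!12 = 12·14684570 + 1 = 176214841.

176214841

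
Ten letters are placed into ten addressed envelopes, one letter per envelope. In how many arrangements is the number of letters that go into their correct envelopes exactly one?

Choose which one of the 10 is fixed: C(10,1) = 10.
The other 9 form a derangement: !9 = 133496.
Total: 10 × 133496 = 1334960.

1334960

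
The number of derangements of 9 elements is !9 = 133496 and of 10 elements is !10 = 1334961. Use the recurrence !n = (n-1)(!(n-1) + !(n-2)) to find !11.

14684570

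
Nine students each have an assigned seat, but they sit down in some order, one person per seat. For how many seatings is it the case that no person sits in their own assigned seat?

Recurrence: !9 = 9·!8 + (-1)^9.
!9 = 9·14833 - 1 = 133496

133496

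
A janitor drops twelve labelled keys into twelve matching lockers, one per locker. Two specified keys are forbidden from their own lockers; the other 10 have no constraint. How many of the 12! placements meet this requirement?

Inclusion-exclusion on the 2 forbidden self-matches:
Σ_{j=0}^{2} (-1)^j C(2,j)(12-j)!
= C(2,0)·12! - C(2,1)·11! + C(2,2)·10!
= 479001600 - 79833600 + 3628800
= 402796800

402796800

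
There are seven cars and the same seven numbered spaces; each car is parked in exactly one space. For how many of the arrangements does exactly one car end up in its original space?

Choose which one of the 7 is fixed: C(7,1) = 7.
The other 6 form a derangement: !6 = 265.
Total: 7 × 265 = 1855.

1855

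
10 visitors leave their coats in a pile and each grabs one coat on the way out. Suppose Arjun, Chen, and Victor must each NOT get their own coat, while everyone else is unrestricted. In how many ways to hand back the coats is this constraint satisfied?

2656080

Let A_j be the event that the j-th constrained one is fixed. By inclusion-exclusion over the 3 events:
Σ_{j=0}^{3} (-1)^j C(3,j)(10-j)!
= C(3,0)·10! - C(3,1)·9! + C(3,2)·8! - C(3,3)·7!
= 3628800 - 1088640 + 120960 - 5040
= 2656080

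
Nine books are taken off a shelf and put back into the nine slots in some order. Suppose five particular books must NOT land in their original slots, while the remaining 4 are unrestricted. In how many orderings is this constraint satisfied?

205056

Inclusion-exclusion on the 5 forbidden self-matches:
Σ_{j=0}^{5} (-1)^j C(5,j)(9-j)!
= C(5,0)·9! - C(5,1)·8! + C(5,2)·7! - C(5,3)·6! + C(5,4)·5! - C(5,5)·4!
= 362880 - 201600 + 50400 - 7200 + 600 - 24
= 205056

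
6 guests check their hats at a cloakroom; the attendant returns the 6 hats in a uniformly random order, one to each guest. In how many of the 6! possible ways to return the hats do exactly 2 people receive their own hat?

135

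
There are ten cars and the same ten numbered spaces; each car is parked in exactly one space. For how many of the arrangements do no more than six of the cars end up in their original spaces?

Sum C(10,i)·!(10-i) for i = 0..6:
  i=0: C(10,0)·!10 = 1·1334961 = 1334961
  i=1: C(10,1)·!9 = 10·133496 = 1334960
  i=2: C(10,2)·!8 = 45·14833 = 667485
  i=3: C(10,3)·!7 = 120·1854 = 222480
  i=4: C(10,4)·!6 = 210·265 = 55650
  i=5: C(10,5)·!5 = 252·44 = 11088
  i=6: C(10,6)·!4 = 210·9 = 1890
Total = 3628514.

3628514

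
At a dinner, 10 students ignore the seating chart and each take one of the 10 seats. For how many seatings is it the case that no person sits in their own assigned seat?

1334961

Use !n = (n-1)(!(n-1) + !(n-2)).
!10 = 9·(133496 + 14833) = 9·148329 = 1334961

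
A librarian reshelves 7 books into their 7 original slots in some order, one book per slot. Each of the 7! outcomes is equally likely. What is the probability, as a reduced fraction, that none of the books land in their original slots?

Favorable outcomes: !7 = 1854.
Total outcomes: 7! = 5040.
Probability = 1854/5040 = 103/280.

103/280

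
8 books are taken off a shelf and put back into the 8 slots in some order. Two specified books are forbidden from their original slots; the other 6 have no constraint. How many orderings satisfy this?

Let A_j be the event that the j-th constrained one is fixed. By inclusion-exclusion over the 2 events:
Σ_{j=0}^{2} (-1)^j C(2,j)(8-j)!
= C(2,0)·8! - C(2,1)·7! + C(2,2)·6!
= 40320 - 10080 + 720
= 30960

30960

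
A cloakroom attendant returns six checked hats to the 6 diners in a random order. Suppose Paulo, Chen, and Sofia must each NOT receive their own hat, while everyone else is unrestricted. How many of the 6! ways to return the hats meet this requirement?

426

Inclusion-exclusion on the 3 forbidden self-matches:
Σ_{j=0}^{3} (-1)^j C(3,j)(6-j)!
= C(3,0)·6! - C(3,1)·5! + C(3,2)·4! - C(3,3)·3!
= 720 - 360 + 72 - 6
= 426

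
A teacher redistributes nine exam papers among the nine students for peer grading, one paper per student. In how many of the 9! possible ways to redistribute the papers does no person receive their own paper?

Use !n = n·!(n-1) + (-1)^n.
!9 = 9·14833 - 1 = 133496

133496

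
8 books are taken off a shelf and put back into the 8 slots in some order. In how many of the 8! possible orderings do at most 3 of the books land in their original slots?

39549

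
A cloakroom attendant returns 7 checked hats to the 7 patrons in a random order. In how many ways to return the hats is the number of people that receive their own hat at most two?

4633

# with exactly i fixed is C(7,i)·!(7-i); sum over i=0..2:
  i=0: C(7,0)·!7 = 1·1854 = 1854
  i=1: C(7,1)·!6 = 7·265 = 1855
  i=2: C(7,2)·!5 = 21·44 = 924
Total = 4633.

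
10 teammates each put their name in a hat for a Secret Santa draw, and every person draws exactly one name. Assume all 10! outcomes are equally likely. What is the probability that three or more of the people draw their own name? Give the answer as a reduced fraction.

Favorable outcomes: Σ_{i≥3} C(10,i)·!(10-i) = 120·1854 + 210·265 + 252·44 + 210·9 + 120·2 + 45·1 + 10·0 + 1·1 = 291394.
Total outcomes: 10! = 3628800.
Probability = 291394/3628800 = 145697/1814400.

145697/1814400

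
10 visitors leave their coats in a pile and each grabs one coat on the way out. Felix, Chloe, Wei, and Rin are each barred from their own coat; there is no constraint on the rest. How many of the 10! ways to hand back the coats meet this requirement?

2399760

Let A_j be the event that the j-th constrained one is fixed. By inclusion-exclusion over the 4 events:
Σ_{j=0}^{4} (-1)^j C(4,j)(10-j)!
= C(4,0)·10! - C(4,1)·9! + C(4,2)·8! - C(4,3)·7! + C(4,4)·6!
= 3628800 - 1451520 + 241920 - 20160 + 720
= 2399760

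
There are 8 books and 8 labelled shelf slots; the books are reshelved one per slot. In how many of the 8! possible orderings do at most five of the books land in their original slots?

40291

Sum C(8,i)·!(8-i) for i = 0..5:
  i=0: C(8,0)·!8 = 1·14833 = 14833
  i=1: C(8,1)·!7 = 8·1854 = 14832
  i=2: C(8,2)·!6 = 28·265 = 7420
  i=3: C(8,3)·!5 = 56·44 = 2464
  i=4: C(8,4)·!4 = 70·9 = 630
  i=5: C(8,5)·!3 = 56·2 = 112
Total = 40291.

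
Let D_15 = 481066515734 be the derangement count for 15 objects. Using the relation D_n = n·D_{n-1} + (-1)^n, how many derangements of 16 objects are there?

D_16 = 16·481066515734 + 1 = 7697064251745.

7697064251745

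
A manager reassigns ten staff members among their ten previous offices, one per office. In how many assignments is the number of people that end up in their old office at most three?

Sum C(10,i)·!(10-i) for i = 0..3:
  i=0: C(10,0)·!10 = 1·1334961 = 1334961
  i=1: C(10,1)·!9 = 10·133496 = 1334960
  i=2: C(10,2)·!8 = 45·14833 = 667485
  i=3: C(10,3)·!7 = 120·1854 = 222480
Total = 3559886.

3559886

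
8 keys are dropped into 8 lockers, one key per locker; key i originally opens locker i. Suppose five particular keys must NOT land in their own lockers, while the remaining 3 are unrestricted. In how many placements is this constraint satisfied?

Inclusion-exclusion on the 5 forbidden self-matches:
Σ_{j=0}^{5} (-1)^j C(5,j)(8-j)!
= C(5,0)·8! - C(5,1)·7! + C(5,2)·6! - C(5,3)·5! + C(5,4)·4! - C(5,5)·3!
= 40320 - 25200 + 7200 - 1200 + 120 - 6
= 21234

21234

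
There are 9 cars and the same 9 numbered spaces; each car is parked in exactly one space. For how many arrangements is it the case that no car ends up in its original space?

133496

The subfactorial !9 = [9!/e] (nearest integer).
9! = 362880, and 362880/e ≈ 133496.09, so !9 = 133496.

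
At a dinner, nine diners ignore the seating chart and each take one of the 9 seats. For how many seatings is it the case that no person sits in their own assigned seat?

!9 is the nearest integer to 9!/e.
9! = 362880, and 362880/e ≈ 133496.09, so !9 = 133496.

133496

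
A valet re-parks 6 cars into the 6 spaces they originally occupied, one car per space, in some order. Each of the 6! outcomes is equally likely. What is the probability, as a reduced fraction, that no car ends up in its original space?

Favorable outcomes: !6 = 265.
Total outcomes: 6! = 720.
Probability = 265/720 = 53/144.

53/144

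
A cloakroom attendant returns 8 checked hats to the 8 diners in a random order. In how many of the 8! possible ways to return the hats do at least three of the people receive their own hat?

3235

Sum C(8,i)·!(8-i) for i = 3..8:
  i=3: C(8,3)·!5 = 56·44 = 2464
  i=4: C(8,4)·!4 = 70·9 = 630
  i=5: C(8,5)·!3 = 56·2 = 112
  i=6: C(8,6)·!2 = 28·1 = 28
  i=7: C(8,7)·!1 = 8·0 = 0
  i=8: C(8,8)·!0 = 1·1 = 1
Total = 3235.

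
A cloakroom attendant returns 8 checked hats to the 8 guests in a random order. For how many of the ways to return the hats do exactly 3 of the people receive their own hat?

Choose which 3 of the 8 are fixed: C(8,3) = 56.
The remaining 5 must be deranged: !5 = 44.
Total: 56 × 44 = 2464.

2464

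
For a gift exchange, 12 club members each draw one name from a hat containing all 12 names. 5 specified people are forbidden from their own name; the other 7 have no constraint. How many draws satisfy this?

312273360

Inclusion-exclusion on the 5 forbidden self-matches:
Σ_{j=0}^{5} (-1)^j C(5,j)(12-j)!
= C(5,0)·12! - C(5,1)·11! + C(5,2)·10! - C(5,3)·9! + C(5,4)·8! - C(5,5)·7!
= 479001600 - 199584000 + 36288000 - 3628800 + 201600 - 5040
= 312273360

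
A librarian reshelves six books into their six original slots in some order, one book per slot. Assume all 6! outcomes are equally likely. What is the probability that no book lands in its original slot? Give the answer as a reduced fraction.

Favorable outcomes: !6 = 265.
Total outcomes: 6! = 720.
Probability = 265/720 = 53/144.

53/144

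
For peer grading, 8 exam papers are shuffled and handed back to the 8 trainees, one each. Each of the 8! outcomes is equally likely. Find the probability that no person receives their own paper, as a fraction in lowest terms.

Favorable outcomes: !8 = 14833.
Total outcomes: 8! = 40320.
Probability = 14833/40320 = 2119/5760.

2119/5760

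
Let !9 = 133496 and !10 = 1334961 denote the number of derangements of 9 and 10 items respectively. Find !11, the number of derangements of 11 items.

14684570

!11 = (11-1)·(!10 + !9) = 10·(1334961 + 133496) = 10·1468457 = 14684570.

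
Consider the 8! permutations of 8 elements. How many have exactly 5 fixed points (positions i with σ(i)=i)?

Pick the 5 fixed positions: C(8,5) = 56 ways.
The other 3 form a derangement: !3 = 2.
Total: 56 × 2 = 112.

112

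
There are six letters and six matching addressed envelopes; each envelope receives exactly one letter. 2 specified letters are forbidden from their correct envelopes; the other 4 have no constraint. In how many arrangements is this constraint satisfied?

504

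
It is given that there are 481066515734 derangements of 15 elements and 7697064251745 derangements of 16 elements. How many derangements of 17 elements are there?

130850092279664

D_17 = (17-1)·(D_16 + D_15) = 16·(7697064251745 + 481066515734) = 16·8178130767479 = 130850092279664.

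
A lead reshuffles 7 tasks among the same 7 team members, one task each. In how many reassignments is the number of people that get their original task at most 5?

5039

Sum C(7,i)·!(7-i) for i = 0..5:
  i=0: C(7,0)·!7 = 1·1854 = 1854
  i=1: C(7,1)·!6 = 7·265 = 1855
  i=2: C(7,2)·!5 = 21·44 = 924
  i=3: C(7,3)·!4 = 35·9 = 315
  i=4: C(7,4)·!3 = 35·2 = 70
  i=5: C(7,5)·!2 = 21·1 = 21
Total = 5039.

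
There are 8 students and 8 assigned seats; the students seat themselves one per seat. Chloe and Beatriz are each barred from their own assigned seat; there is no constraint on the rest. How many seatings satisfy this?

30960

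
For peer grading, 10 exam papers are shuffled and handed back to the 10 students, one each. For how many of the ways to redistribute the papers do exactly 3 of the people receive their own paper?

222480

Choose which 3 of the 10 are fixed: C(10,3) = 120.
The remaining 7 must be deranged: !7 = 1854.
Total: 120 × 1854 = 222480.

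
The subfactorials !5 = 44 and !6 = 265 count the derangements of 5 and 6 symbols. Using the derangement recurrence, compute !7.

!7 = (7-1)·(!6 + !5) = 6·(265 + 44) = 6·309 = 1854.

1854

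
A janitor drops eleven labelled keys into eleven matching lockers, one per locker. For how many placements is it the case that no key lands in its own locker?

The subfactorial !11 = [11!/e] (nearest integer).
11! = 39916800, and 39916800/e ≈ 14684570.08, so !11 = 14684570.

14684570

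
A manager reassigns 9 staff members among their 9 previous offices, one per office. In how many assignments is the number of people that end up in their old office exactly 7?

36

Pick the 7 fixed positions: C(9,7) = 36 ways.
The other 2 form a derangement: !2 = 1.
Total: 36 × 1 = 36.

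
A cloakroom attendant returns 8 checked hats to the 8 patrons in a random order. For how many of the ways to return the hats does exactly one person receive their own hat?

Choose which one of the 8 is fixed: C(8,1) = 8.
The other 7 form a derangement: !7 = 1854.
Total: 8 × 1854 = 14832.

14832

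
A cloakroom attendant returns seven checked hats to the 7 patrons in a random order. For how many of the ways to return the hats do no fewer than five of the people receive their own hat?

22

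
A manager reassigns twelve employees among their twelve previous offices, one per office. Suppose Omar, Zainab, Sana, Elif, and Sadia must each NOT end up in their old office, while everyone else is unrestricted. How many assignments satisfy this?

312273360

Inclusion-exclusion on the 5 forbidden self-matches:
Σ_{j=0}^{5} (-1)^j C(5,j)(12-j)!
= C(5,0)·12! - C(5,1)·11! + C(5,2)·10! - C(5,3)·9! + C(5,4)·8! - C(5,5)·7!
= 479001600 - 199584000 + 36288000 - 3628800 + 201600 - 5040
= 312273360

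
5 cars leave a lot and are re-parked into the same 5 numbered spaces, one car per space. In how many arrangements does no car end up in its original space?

44

Recurrence: !5 = 5·!4 + (-1)^5.
!5 = 5·9 - 1 = 44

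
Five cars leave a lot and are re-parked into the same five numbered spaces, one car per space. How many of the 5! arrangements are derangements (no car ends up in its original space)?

The number of derangements of 5 is !5 = Σ_{k=0}^{5} (-1)^k·5!/k!
= 5! - 5!/1! + 5!/2! - 5!/3! + 5!/4! - 5!/5!
= 120 - 120 + 60 - 20 + 5 - 1
= 44

44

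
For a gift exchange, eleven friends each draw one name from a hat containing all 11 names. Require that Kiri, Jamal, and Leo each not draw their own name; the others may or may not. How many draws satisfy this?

30078720

Let A_j be the event that the j-th constrained one is fixed. By inclusion-exclusion over the 3 events:
Σ_{j=0}^{3} (-1)^j C(3,j)(11-j)!
= C(3,0)·11! - C(3,1)·10! + C(3,2)·9! - C(3,3)·8!
= 39916800 - 10886400 + 1088640 - 40320
= 30078720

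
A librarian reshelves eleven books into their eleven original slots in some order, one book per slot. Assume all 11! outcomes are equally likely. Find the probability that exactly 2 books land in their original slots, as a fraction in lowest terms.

16687/90720

Favorable outcomes: C(11,2)·!9 = 55·133496 = 7342280.
Total outcomes: 11! = 39916800.
Probability = 7342280/39916800 = 16687/90720.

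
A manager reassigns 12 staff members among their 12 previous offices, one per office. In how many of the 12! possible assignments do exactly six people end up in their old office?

244860

Choose which 6 of the 12 are fixed: C(12,6) = 924.
The other 6 form a derangement: !6 = 265.
Total: 924 × 265 = 244860.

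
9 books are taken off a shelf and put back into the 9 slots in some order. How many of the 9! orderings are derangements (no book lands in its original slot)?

133496

The subfactorial !9 = [9!/e] (nearest integer).
9! = 362880, and 362880/e ≈ 133496.09, so !9 = 133496.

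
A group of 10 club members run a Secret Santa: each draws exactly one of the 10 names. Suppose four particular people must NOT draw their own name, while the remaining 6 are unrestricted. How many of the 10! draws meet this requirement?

2399760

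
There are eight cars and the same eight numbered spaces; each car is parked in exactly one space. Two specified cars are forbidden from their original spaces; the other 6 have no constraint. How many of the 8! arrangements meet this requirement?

Inclusion-exclusion on the 2 forbidden self-matches:
Σ_{j=0}^{2} (-1)^j C(2,j)(8-j)!
= C(2,0)·8! - C(2,1)·7! + C(2,2)·6!
= 40320 - 10080 + 720
= 30960

30960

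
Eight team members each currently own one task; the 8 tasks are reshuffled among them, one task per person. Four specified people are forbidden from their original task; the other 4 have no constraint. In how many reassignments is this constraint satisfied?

Let A_j be the event that the j-th constrained one is fixed. By inclusion-exclusion over the 4 events:
Σ_{j=0}^{4} (-1)^j C(4,j)(8-j)!
= C(4,0)·8! - C(4,1)·7! + C(4,2)·6! - C(4,3)·5! + C(4,4)·4!
= 40320 - 20160 + 4320 - 480 + 24
= 24024

24024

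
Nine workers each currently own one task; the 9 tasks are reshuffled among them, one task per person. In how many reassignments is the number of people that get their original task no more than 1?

266993

# with exactly i fixed is C(9,i)·!(9-i); sum over i=0..1:
  i=0: C(9,0)·!9 = 1·133496 = 133496
  i=1: C(9,1)·!8 = 9·14833 = 133497
Total = 266993.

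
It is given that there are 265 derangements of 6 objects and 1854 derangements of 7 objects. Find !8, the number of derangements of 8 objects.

14833

!8 = (8-1)·(!7 + !6) = 7·(1854 + 265) = 7·2119 = 14833.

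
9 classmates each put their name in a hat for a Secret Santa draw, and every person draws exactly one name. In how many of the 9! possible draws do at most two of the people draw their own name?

333737

Sum C(9,i)·!(9-i) for i = 0..2:
  i=0: C(9,0)·!9 = 1·133496 = 133496
  i=1: C(9,1)·!8 = 9·14833 = 133497
  i=2: C(9,2)·!7 = 36·1854 = 66744
Total = 333737.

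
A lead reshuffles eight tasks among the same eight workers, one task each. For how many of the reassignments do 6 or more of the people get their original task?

Sum C(8,i)·!(8-i) for i = 6..8:
  i=6: C(8,6)·!2 = 28·1 = 28
  i=7: C(8,7)·!1 = 8·0 = 0
  i=8: C(8,8)·!0 = 1·1 = 1
Total = 29.

29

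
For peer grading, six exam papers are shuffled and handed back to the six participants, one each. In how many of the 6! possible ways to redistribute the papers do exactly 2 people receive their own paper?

135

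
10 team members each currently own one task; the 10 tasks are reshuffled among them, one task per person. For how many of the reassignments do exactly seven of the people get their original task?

240

Choose which 7 of the 10 are fixed: C(10,7) = 120.
The other 3 form a derangement: !3 = 2.
Total: 120 × 2 = 240.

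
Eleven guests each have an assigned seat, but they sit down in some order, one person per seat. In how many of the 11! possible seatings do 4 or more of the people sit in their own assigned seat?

# with exactly i fixed is C(11,i)·!(11-i); sum over i=4..11:
  i=4: C(11,4)·!7 = 330·1854 = 611820
  i=5: C(11,5)·!6 = 462·265 = 122430
  i=6: C(11,6)·!5 = 462·44 = 20328
  i=7: C(11,7)·!4 = 330·9 = 2970
  i=8: C(11,8)·!3 = 165·2 = 330
  i=9: C(11,9)·!2 = 55·1 = 55
  i=10: C(11,10)·!1 = 11·0 = 0
  i=11: C(11,11)·!0 = 1·1 = 1
Total = 757934.

757934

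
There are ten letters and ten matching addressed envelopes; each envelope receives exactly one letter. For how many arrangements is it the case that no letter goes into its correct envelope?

1334961

The subfactorial !10 = [10!/e] (nearest integer).
10! = 3628800, and 3628800/e ≈ 1334960.92, so !10 = 1334961.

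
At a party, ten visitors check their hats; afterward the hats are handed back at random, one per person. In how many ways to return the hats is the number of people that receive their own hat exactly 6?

Pick the 6 fixed positions: C(10,6) = 210 ways.
The other 4 form a derangement: !4 = 9.
Total: 210 × 9 = 1890.

1890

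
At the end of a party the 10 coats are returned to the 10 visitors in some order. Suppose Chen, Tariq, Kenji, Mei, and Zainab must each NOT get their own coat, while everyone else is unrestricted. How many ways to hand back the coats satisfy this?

Inclusion-exclusion on the 5 forbidden self-matches:
Σ_{j=0}^{5} (-1)^j C(5,j)(10-j)!
= C(5,0)·10! - C(5,1)·9! + C(5,2)·8! - C(5,3)·7! + C(5,4)·6! - C(5,5)·5!
= 3628800 - 1814400 + 403200 - 50400 + 3600 - 120
= 2170680

2170680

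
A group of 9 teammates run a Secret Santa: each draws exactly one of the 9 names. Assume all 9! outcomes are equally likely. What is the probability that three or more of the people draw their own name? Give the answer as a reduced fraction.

29143/362880

Favorable outcomes: Σ_{i≥3} C(9,i)·!(9-i) = 84·265 + 126·44 + 126·9 + 84·2 + 36·1 + 9·0 + 1·1 = 29143.
Total outcomes: 9! = 362880.
Probability = 29143/362880 = 29143/362880.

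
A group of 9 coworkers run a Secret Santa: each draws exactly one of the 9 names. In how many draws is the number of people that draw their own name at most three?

355997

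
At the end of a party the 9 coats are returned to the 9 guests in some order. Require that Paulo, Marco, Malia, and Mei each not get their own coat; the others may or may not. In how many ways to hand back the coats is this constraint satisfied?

Inclusion-exclusion on the 4 forbidden self-matches:
Σ_{j=0}^{4} (-1)^j C(4,j)(9-j)!
= C(4,0)·9! - C(4,1)·8! + C(4,2)·7! - C(4,3)·6! + C(4,4)·5!
= 362880 - 161280 + 30240 - 2880 + 120
= 229080

229080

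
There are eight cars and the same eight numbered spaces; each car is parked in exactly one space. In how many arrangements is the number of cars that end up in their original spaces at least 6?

29

Sum C(8,i)·!(8-i) for i = 6..8:
  i=6: C(8,6)·!2 = 28·1 = 28
  i=7: C(8,7)·!1 = 8·0 = 0
  i=8: C(8,8)·!0 = 1·1 = 1
Total = 29.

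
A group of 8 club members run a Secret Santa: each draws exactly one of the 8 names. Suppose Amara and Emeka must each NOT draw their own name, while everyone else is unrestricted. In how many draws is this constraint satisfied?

30960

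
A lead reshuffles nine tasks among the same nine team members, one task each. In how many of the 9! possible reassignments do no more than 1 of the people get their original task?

266993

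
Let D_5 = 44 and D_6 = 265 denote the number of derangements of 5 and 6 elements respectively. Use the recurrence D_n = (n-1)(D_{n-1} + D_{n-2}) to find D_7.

D_7 = (7-1)·(D_6 + D_5) = 6·(265 + 44) = 6·309 = 1854.

1854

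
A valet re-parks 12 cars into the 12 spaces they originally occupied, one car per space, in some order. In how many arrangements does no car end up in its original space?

176214841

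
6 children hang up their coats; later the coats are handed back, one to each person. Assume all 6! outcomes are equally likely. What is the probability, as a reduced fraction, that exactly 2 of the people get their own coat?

3/16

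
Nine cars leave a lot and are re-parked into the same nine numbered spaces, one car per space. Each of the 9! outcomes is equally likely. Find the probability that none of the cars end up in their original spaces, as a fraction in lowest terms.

Favorable outcomes: !9 = 133496.
Total outcomes: 9! = 362880.
Probability = 133496/362880 = 16687/45360.

16687/45360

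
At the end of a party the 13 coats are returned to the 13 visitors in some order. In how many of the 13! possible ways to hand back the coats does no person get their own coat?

!13 = 13! · Σ_{k=0}^{13} (-1)^k/k!
= 13! - 13!/1! + 13!/2! - 13!/3! + 13!/4! - 13!/5! + 13!/6! - 13!/7! + 13!/8! - 13!/9! + 13!/10! - 13!/11! + 13!/12! - 13!/13!
= 6227020800 - 6227020800 + 3113510400 - 1037836800 + 259459200 - 51891840 + 8648640 - 1235520 + 154440 - 17160 + 1716 - 156 + 13 - 1
= 2290792932

2290792932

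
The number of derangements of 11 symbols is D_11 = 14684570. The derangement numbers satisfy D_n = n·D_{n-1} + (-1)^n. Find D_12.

176214841

D_12 = 12·14684570 + 1 = 176214841.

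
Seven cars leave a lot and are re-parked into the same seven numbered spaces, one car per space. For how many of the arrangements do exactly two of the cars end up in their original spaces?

Pick the 2 fixed positions: C(7,2) = 21 ways.
The other 5 form a derangement: !5 = 44.
Total: 21 × 44 = 924.

924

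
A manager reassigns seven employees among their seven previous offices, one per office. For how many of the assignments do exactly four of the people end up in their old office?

70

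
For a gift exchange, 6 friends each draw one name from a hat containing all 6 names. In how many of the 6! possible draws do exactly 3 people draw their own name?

40

Choose which 3 of the 6 are fixed: C(6,3) = 20.
The other 3 form a derangement: !3 = 2.
Total: 20 × 2 = 40.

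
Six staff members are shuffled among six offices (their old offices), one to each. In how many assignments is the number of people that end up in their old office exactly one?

264

Choose which one of the 6 is fixed: C(6,1) = 6.
The remaining 5 must be deranged: !5 = 44.
Total: 6 × 44 = 264.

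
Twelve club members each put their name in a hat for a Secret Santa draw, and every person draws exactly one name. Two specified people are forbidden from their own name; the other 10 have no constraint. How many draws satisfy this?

402796800

Let A_j be the event that the j-th constrained one is fixed. By inclusion-exclusion over the 2 events:
Σ_{j=0}^{2} (-1)^j C(2,j)(12-j)!
= C(2,0)·12! - C(2,1)·11! + C(2,2)·10!
= 479001600 - 79833600 + 3628800
= 402796800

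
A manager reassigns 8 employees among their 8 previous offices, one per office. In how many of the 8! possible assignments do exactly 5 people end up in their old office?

Pick the 5 fixed positions: C(8,5) = 56 ways.
The remaining 3 must be deranged: !3 = 2.
Total: 56 × 2 = 112.

112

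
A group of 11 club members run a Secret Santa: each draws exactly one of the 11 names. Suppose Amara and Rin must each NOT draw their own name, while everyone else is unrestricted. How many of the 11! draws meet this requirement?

33022080

Let A_j be the event that the j-th constrained one is fixed. By inclusion-exclusion over the 2 events:
Σ_{j=0}^{2} (-1)^j C(2,j)(11-j)!
= C(2,0)·11! - C(2,1)·10! + C(2,2)·9!
= 39916800 - 7257600 + 362880
= 33022080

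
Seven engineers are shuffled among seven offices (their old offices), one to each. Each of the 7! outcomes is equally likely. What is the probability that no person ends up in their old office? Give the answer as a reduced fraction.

103/280

Favorable outcomes: !7 = 1854.
Total outcomes: 7! = 5040.
Probability = 1854/5040 = 103/280.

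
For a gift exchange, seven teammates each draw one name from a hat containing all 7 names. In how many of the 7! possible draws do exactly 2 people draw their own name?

924

Choose which 2 of the 7 are fixed: C(7,2) = 21.
The remaining 5 must be deranged: !5 = 44.
Total: 21 × 44 = 924.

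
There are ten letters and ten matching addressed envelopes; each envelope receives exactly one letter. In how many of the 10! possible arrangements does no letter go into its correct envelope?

1334961

Recurrence: !10 = 10·!9 + (-1)^10.
!10 = 10·133496 + 1 = 1334961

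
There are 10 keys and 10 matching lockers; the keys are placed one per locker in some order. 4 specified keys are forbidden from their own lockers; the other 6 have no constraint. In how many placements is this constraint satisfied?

2399760

Inclusion-exclusion on the 4 forbidden self-matches:
Σ_{j=0}^{4} (-1)^j C(4,j)(10-j)!
= C(4,0)·10! - C(4,1)·9! + C(4,2)·8! - C(4,3)·7! + C(4,4)·6!
= 3628800 - 1451520 + 241920 - 20160 + 720
= 2399760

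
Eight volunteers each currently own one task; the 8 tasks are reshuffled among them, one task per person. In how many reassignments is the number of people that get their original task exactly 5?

Pick the 5 fixed positions: C(8,5) = 56 ways.
The remaining 3 must be deranged: !3 = 2.
Total: 56 × 2 = 112.

112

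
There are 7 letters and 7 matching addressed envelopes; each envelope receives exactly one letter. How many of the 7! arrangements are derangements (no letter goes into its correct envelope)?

1854

By inclusion-exclusion, !7 = Σ (-1)^k · 7!/k! for k=0..7
= 7! - 7!/1! + 7!/2! - 7!/3! + 7!/4! - 7!/5! + 7!/6! - 7!/7!
= 5040 - 5040 + 2520 - 840 + 210 - 42 + 7 - 1
= 1854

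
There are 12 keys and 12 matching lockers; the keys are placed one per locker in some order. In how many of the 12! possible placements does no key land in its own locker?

176214841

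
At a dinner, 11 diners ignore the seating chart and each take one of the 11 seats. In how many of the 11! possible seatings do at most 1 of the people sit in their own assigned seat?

29369141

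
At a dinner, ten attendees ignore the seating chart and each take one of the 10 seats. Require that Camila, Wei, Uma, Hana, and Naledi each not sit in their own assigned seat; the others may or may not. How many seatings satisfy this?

2170680

Let A_j be the event that the j-th constrained one is fixed. By inclusion-exclusion over the 5 events:
Σ_{j=0}^{5} (-1)^j C(5,j)(10-j)!
= C(5,0)·10! - C(5,1)·9! + C(5,2)·8! - C(5,3)·7! + C(5,4)·6! - C(5,5)·5!
= 3628800 - 1814400 + 403200 - 50400 + 3600 - 120
= 2170680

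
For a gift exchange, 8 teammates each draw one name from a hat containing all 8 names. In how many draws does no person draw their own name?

Recurrence: !8 = 7·(!7 + !6).
!8 = 7·(1854 + 265) = 7·2119 = 14833

14833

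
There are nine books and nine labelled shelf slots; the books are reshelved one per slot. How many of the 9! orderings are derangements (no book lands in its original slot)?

133496

The number of derangements of 9 is !9 = Σ_{k=0}^{9} (-1)^k·9!/k!
= 9! - 9!/1! + 9!/2! - 9!/3! + 9!/4! - 9!/5! + 9!/6! - 9!/7! + 9!/8! - 9!/9!
= 362880 - 362880 + 181440 - 60480 + 15120 - 3024 + 504 - 72 + 9 - 1
= 133496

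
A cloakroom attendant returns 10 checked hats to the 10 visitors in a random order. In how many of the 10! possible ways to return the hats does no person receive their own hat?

!10 = 10! · Σ_{k=0}^{10} (-1)^k/k!
= 10! - 10!/1! + 10!/2! - 10!/3! + 10!/4! - 10!/5! + 10!/6! - 10!/7! + 10!/8! - 10!/9! + 10!/10!
= 3628800 - 3628800 + 1814400 - 604800 + 151200 - 30240 + 5040 - 720 + 90 - 10 + 1
= 1334961

1334961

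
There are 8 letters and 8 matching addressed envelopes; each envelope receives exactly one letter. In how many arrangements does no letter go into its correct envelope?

By inclusion-exclusion, !8 = Σ (-1)^k · 8!/k! for k=0..8
= 8! - 8!/1! + 8!/2! - 8!/3! + 8!/4! - 8!/5! + 8!/6! - 8!/7! + 8!/8!
= 40320 - 40320 + 20160 - 6720 + 1680 - 336 + 56 - 8 + 1
= 14833

14833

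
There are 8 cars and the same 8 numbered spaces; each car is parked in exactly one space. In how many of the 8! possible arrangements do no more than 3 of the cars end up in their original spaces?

39549

Sum C(8,i)·!(8-i) for i = 0..3:
  i=0: C(8,0)·!8 = 1·14833 = 14833
  i=1: C(8,1)·!7 = 8·1854 = 14832
  i=2: C(8,2)·!6 = 28·265 = 7420
  i=3: C(8,3)·!5 = 56·44 = 2464
Total = 39549.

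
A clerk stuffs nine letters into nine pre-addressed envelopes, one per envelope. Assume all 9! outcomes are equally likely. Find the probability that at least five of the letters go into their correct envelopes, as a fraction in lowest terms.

Favorable outcomes: Σ_{i≥5} C(9,i)·!(9-i) = 126·9 + 84·2 + 36·1 + 9·0 + 1·1 = 1339.
Total outcomes: 9! = 362880.
Probability = 1339/362880 = 1339/362880.

1339/362880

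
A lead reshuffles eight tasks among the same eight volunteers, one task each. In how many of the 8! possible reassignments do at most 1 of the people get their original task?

Sum C(8,i)·!(8-i) for i = 0..1:
  i=0: C(8,0)·!8 = 1·14833 = 14833
  i=1: C(8,1)·!7 = 8·1854 = 14832
Total = 29665.

29665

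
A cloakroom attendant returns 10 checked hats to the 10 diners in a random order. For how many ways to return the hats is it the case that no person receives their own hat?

1334961

The subfactorial !10 = [10!/e] (nearest integer).
10! = 3628800, and 3628800/e ≈ 1334960.92, so !10 = 1334961.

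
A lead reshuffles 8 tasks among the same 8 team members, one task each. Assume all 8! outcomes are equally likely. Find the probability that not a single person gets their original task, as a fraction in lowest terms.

2119/5760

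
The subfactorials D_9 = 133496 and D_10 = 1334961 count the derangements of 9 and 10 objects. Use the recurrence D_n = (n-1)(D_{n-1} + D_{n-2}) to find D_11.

D_11 = (11-1)·(D_10 + D_9) = 10·(1334961 + 133496) = 10·1468457 = 14684570.

14684570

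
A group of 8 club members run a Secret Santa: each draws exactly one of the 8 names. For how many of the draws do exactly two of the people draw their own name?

Pick the 2 fixed positions: C(8,2) = 28 ways.
The remaining 6 must be deranged: !6 = 265.
Total: 28 × 265 = 7420.

7420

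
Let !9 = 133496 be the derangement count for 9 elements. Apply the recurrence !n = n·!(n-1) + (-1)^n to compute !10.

!10 = 10·133496 + 1 = 1334961.

1334961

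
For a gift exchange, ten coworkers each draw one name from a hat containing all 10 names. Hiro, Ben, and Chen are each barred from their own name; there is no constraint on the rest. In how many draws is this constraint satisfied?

2656080

Inclusion-exclusion on the 3 forbidden self-matches:
Σ_{j=0}^{3} (-1)^j C(3,j)(10-j)!
= C(3,0)·10! - C(3,1)·9! + C(3,2)·8! - C(3,3)·7!
= 3628800 - 1088640 + 120960 - 5040
= 2656080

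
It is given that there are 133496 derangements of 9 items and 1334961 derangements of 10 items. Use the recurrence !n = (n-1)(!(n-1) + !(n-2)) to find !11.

14684570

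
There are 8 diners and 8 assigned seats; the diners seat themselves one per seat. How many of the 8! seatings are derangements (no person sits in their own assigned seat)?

By inclusion-exclusion, !8 = Σ (-1)^k · 8!/k! for k=0..8
= 8! - 8!/1! + 8!/2! - 8!/3! + 8!/4! - 8!/5! + 8!/6! - 8!/7! + 8!/8!
= 40320 - 40320 + 20160 - 6720 + 1680 - 336 + 56 - 8 + 1
= 14833

14833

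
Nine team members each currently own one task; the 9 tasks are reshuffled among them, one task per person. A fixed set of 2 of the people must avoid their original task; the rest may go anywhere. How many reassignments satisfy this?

287280

Let A_j be the event that the j-th constrained one is fixed. By inclusion-exclusion over the 2 events:
Σ_{j=0}^{2} (-1)^j C(2,j)(9-j)!
= C(2,0)·9! - C(2,1)·8! + C(2,2)·7!
= 362880 - 80640 + 5040
= 287280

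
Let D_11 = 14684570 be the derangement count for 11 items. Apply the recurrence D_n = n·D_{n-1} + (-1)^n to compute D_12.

176214841

D_12 = 12·14684570 + 1 = 176214841.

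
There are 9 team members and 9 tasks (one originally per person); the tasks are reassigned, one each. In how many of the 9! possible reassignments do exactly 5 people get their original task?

1134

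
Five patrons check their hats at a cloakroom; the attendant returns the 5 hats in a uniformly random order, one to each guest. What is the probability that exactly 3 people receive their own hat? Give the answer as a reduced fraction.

Favorable outcomes: C(5,3)·!2 = 10·1 = 10.
Total outcomes: 5! = 120.
Probability = 10/120 = 1/12.

1/12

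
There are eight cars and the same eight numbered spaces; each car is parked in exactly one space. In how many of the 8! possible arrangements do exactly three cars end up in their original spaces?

Choose which 3 of the 8 are fixed: C(8,3) = 56.
The remaining 5 must be deranged: !5 = 44.
Total: 56 × 44 = 2464.

2464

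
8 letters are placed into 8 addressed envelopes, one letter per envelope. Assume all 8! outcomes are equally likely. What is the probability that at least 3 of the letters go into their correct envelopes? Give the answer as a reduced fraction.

647/8064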